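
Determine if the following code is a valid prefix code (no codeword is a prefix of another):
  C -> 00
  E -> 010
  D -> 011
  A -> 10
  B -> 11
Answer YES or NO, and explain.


Checking each pair (does one codeword prefix another?):
  C='00' vs E='010': no prefix
  C='00' vs D='011': no prefix
  C='00' vs A='10': no prefix
  C='00' vs B='11': no prefix
  E='010' vs C='00': no prefix
  E='010' vs D='011': no prefix
  E='010' vs A='10': no prefix
  E='010' vs B='11': no prefix
  D='011' vs C='00': no prefix
  D='011' vs E='010': no prefix
  D='011' vs A='10': no prefix
  D='011' vs B='11': no prefix
  A='10' vs C='00': no prefix
  A='10' vs E='010': no prefix
  A='10' vs D='011': no prefix
  A='10' vs B='11': no prefix
  B='11' vs C='00': no prefix
  B='11' vs E='010': no prefix
  B='11' vs D='011': no prefix
  B='11' vs A='10': no prefix
No violation found over all pairs.

YES -- this is a valid prefix code. No codeword is a prefix of any other codeword.


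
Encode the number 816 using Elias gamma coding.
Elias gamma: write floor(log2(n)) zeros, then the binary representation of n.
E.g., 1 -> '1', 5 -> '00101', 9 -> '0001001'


num_bits = floor(log2(816)) + 1 = 10
leading_zeros = num_bits - 1 = 9
binary(816) = 1100110000

Elias gamma(816) = '000000000' + '1100110000' = 0000000001100110000 (19 bits)


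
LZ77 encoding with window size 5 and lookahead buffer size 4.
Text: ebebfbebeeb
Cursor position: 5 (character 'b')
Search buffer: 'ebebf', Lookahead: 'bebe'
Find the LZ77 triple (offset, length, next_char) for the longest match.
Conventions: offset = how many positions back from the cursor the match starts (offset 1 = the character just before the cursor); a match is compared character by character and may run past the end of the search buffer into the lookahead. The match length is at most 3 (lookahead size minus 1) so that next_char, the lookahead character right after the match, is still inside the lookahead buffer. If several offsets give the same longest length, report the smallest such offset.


Try each offset into the search buffer:
  offset=1 (pos 4, char 'f'): match length 0
  offset=2 (pos 3, char 'b'): match length 1
  offset=3 (pos 2, char 'e'): match length 0
  offset=4 (pos 1, char 'b'): match length 3
  offset=5 (pos 0, char 'e'): match length 0
Longest match has length 3 at offset 4.
next_char = character at position 5 + 3 = 8 -> 'e'

Best match: offset=4, length=3 (matching 'beb' starting at position 1)
LZ77 triple: (4, 3, 'e')


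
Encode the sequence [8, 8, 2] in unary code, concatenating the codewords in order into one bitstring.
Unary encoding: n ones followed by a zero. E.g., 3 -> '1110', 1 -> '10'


Encode each number as n ones followed by a terminating 0:
  8 -> 111111110 (9 bits)
  8 -> 111111110 (9 bits)
  2 -> 110 (3 bits)
Total length = 9 + 9 + 3 = 21 bits.

Unary([8, 8, 2]) = 111111110111111110110 (21 bits)


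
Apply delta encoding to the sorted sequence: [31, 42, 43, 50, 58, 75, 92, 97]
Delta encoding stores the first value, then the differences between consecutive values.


First value: 31
Deltas:
  42 - 31 = 11
  43 - 42 = 1
  50 - 43 = 7
  58 - 50 = 8
  75 - 58 = 17
  92 - 75 = 17
  97 - 92 = 5


Delta encoded: [31, 11, 1, 7, 8, 17, 17, 5]


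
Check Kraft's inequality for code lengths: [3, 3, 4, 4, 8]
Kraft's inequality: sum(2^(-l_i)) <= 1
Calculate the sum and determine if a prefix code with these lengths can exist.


Sum = 2^(-3) + 2^(-3) + 2^(-4) + 2^(-4) + 2^(-8)
    = 0.125 + 0.125 + 0.0625 + 0.0625 + 0.00390625
    = 97/256 = 0.37890625
Since 0.37890625 <= 1, Kraft's inequality IS satisfied.
A prefix code with these lengths CAN exist.

Kraft sum = 0.37890625. Satisfied.


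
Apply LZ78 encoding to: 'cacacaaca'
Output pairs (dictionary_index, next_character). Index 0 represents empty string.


LZ78 encoding steps:
Dictionary: {0: ''}
Step 1: w='' (idx 0), next='c' -> output (0, 'c'), add 'c' as idx 1
Step 2: w='' (idx 0), next='a' -> output (0, 'a'), add 'a' as idx 2
Step 3: w='c' (idx 1), next='a' -> output (1, 'a'), add 'ca' as idx 3
Step 4: w='ca' (idx 3), next='a' -> output (3, 'a'), add 'caa' as idx 4
Step 5: w='ca' (idx 3), end of input -> output (3, '')


Encoded: [(0, 'c'), (0, 'a'), (1, 'a'), (3, 'a'), (3, '')]


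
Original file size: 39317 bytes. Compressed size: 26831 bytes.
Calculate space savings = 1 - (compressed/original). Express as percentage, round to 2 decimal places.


ratio = compressed/original = 26831/39317 = 0.682427
savings = 1 - ratio = 1 - 0.682427 = 0.317573
as a percentage: 0.317573 * 100 = 31.76%

Space savings = 1 - 26831/39317 = 31.76%


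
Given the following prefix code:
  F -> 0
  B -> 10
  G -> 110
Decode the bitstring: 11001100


Decoding step by step:
Bits 110 -> G
Bits 0 -> F
Bits 110 -> G
Bits 0 -> F


Decoded message: GFGF


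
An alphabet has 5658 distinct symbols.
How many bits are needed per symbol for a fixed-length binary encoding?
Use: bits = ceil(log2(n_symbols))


log2(5658) = 12.4661
Bracket: 2^12 = 4096 < 5658 <= 2^13 = 8192
So ceil(log2(5658)) = 13

bits = ceil(log2(5658)) = ceil(12.4661) = 13 bits


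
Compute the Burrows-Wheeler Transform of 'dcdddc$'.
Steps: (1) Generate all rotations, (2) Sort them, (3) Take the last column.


Rotations (sorted):
  0: $dcdddc -> last char: c
  1: c$dcddd -> last char: d
  2: cdddc$d -> last char: d
  3: dc$dcdd -> last char: d
  4: dcdddc$ -> last char: $
  5: ddc$dcd -> last char: d
  6: dddc$dc -> last char: c


BWT = cddd$dc


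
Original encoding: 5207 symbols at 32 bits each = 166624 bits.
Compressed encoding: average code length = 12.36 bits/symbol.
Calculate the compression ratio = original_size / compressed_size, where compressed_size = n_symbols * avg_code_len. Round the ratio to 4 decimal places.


original_size = n_symbols * orig_bits = 5207 * 32 = 166624 bits
compressed_size = n_symbols * avg_code_len = 5207 * 12.36 = 64358.52 bits
ratio = original_size / compressed_size = 166624 / 64358.52 = 2.589

Compression ratio = 2.589


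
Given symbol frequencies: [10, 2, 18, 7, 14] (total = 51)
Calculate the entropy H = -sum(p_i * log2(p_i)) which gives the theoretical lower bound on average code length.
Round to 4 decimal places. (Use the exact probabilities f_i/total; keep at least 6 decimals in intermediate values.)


Per-symbol terms -p_i * log2(p_i) with p_i = f_i/51:
  p = 10/51 = 0.196078: log2(p) = -2.350497, -p*log2(p) = 0.460882
  p = 2/51 = 0.039216: log2(p) = -4.672425, -p*log2(p) = 0.183232
  p = 18/51 = 0.352941: log2(p) = -1.502500, -p*log2(p) = 0.530294
  p = 7/51 = 0.137255: log2(p) = -2.865070, -p*log2(p) = 0.393245
  p = 14/51 = 0.274510: log2(p) = -1.865070, -p*log2(p) = 0.511980
H = 0.460882 + 0.183232 + 0.530294 + 0.393245 + 0.511980 = 2.079633

H = 2.0796 bits/symbol


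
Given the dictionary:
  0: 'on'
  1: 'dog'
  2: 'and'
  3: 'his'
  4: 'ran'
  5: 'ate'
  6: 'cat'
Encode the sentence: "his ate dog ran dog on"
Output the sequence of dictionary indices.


Look up each word in the dictionary:
  'his' -> 3
  'ate' -> 5
  'dog' -> 1
  'ran' -> 4
  'dog' -> 1
  'on' -> 0

Encoded: [3, 5, 1, 4, 1, 0]


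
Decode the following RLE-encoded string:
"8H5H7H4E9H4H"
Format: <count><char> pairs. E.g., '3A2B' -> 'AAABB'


Expanding each <count><char> pair:
  8H -> 'HHHHHHHH'
  5H -> 'HHHHH'
  7H -> 'HHHHHHH'
  4E -> 'EEEE'
  9H -> 'HHHHHHHHH'
  4H -> 'HHHH'

Decoded = HHHHHHHHHHHHHHHHHHHHEEEEHHHHHHHHHHHHH


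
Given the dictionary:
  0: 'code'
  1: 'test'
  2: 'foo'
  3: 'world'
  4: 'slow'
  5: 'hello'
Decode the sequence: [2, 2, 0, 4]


Look up each index in the dictionary:
  2 -> 'foo'
  2 -> 'foo'
  0 -> 'code'
  4 -> 'slow'

Decoded: "foo foo code slow"


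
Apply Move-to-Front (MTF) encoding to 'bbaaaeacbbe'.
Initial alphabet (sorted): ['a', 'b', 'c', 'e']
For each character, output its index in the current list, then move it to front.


MTF encoding:
'b': index 1 in ['a', 'b', 'c', 'e'] -> ['b', 'a', 'c', 'e']
'b': index 0 in ['b', 'a', 'c', 'e'] -> ['b', 'a', 'c', 'e']
'a': index 1 in ['b', 'a', 'c', 'e'] -> ['a', 'b', 'c', 'e']
'a': index 0 in ['a', 'b', 'c', 'e'] -> ['a', 'b', 'c', 'e']
'a': index 0 in ['a', 'b', 'c', 'e'] -> ['a', 'b', 'c', 'e']
'e': index 3 in ['a', 'b', 'c', 'e'] -> ['e', 'a', 'b', 'c']
'a': index 1 in ['e', 'a', 'b', 'c'] -> ['a', 'e', 'b', 'c']
'c': index 3 in ['a', 'e', 'b', 'c'] -> ['c', 'a', 'e', 'b']
'b': index 3 in ['c', 'a', 'e', 'b'] -> ['b', 'c', 'a', 'e']
'b': index 0 in ['b', 'c', 'a', 'e'] -> ['b', 'c', 'a', 'e']
'e': index 3 in ['b', 'c', 'a', 'e'] -> ['e', 'b', 'c', 'a']


Output: [1, 0, 1, 0, 0, 3, 1, 3, 3, 0, 3]


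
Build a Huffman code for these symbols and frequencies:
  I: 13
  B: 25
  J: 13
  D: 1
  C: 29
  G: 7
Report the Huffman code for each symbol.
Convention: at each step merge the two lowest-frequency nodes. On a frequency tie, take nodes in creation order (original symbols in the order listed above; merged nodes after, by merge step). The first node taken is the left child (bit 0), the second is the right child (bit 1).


Huffman tree construction:
Step 1: Merge D(1) + G(7) = 8
Step 2: Merge (D+G)(8) + I(13) = 21
Step 3: Merge J(13) + ((D+G)+I)(21) = 34
Step 4: Merge B(25) + C(29) = 54
Step 5: Merge (J+((D+G)+I))(34) + (B+C)(54) = 88
Read each symbol's code off the tree from the root (left child = 0, right child = 1).

Codes:
  I: 011 (length 3)
  B: 10 (length 2)
  J: 00 (length 2)
  D: 0100 (length 4)
  C: 11 (length 2)
  G: 0101 (length 4)
Average code length: 205/88 = 2.3295 bits/symbol


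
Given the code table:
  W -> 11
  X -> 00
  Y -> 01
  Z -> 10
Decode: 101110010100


Decoding:
10 -> Z
11 -> W
10 -> Z
01 -> Y
01 -> Y
00 -> X


Result: ZWZYYX


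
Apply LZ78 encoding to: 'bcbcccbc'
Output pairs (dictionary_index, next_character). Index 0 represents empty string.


LZ78 encoding steps:
Dictionary: {0: ''}
Step 1: w='' (idx 0), next='b' -> output (0, 'b'), add 'b' as idx 1
Step 2: w='' (idx 0), next='c' -> output (0, 'c'), add 'c' as idx 2
Step 3: w='b' (idx 1), next='c' -> output (1, 'c'), add 'bc' as idx 3
Step 4: w='c' (idx 2), next='c' -> output (2, 'c'), add 'cc' as idx 4
Step 5: w='bc' (idx 3), end of input -> output (3, '')


Encoded: [(0, 'b'), (0, 'c'), (1, 'c'), (2, 'c'), (3, '')]


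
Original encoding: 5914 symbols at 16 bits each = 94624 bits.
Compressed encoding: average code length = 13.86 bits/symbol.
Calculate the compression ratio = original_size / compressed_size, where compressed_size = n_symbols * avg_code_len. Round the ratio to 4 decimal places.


original_size = n_symbols * orig_bits = 5914 * 16 = 94624 bits
compressed_size = n_symbols * avg_code_len = 5914 * 13.86 = 81968.04 bits
ratio = original_size / compressed_size = 94624 / 81968.04 = 1.1544

Compression ratio = 1.1544


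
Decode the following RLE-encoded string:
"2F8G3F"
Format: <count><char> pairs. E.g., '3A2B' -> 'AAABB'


Expanding each <count><char> pair:
  2F -> 'FF'
  8G -> 'GGGGGGGG'
  3F -> 'FFF'

Decoded = FFGGGGGGGGFFF


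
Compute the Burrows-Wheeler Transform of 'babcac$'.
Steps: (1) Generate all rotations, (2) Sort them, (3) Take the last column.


Rotations (sorted):
  0: $babcac -> last char: c
  1: abcac$b -> last char: b
  2: ac$babc -> last char: c
  3: babcac$ -> last char: $
  4: bcac$ba -> last char: a
  5: c$babca -> last char: a
  6: cac$bab -> last char: b


BWT = cbc$aab


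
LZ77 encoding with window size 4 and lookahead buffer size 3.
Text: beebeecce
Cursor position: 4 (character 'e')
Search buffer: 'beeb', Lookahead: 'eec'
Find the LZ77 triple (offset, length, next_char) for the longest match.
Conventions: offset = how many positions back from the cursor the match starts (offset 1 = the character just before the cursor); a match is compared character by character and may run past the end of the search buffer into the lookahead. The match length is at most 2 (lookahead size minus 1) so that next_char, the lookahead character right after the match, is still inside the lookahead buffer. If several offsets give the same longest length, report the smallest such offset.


Try each offset into the search buffer:
  offset=1 (pos 3, char 'b'): match length 0
  offset=2 (pos 2, char 'e'): match length 1
  offset=3 (pos 1, char 'e'): match length 2
  offset=4 (pos 0, char 'b'): match length 0
Longest match has length 2 at offset 3.
next_char = character at position 4 + 2 = 6 -> 'c'

Best match: offset=3, length=2 (matching 'ee' starting at position 1)
LZ77 triple: (3, 2, 'c')


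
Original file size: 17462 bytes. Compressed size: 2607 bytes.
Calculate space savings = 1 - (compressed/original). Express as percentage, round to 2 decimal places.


ratio = compressed/original = 2607/17462 = 0.149296
savings = 1 - ratio = 1 - 0.149296 = 0.850704
as a percentage: 0.850704 * 100 = 85.07%

Space savings = 1 - 2607/17462 = 85.07%


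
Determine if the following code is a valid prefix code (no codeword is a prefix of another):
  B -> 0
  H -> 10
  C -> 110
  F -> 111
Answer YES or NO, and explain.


Checking each pair (does one codeword prefix another?):
  B='0' vs H='10': no prefix
  B='0' vs C='110': no prefix
  B='0' vs F='111': no prefix
  H='10' vs B='0': no prefix
  H='10' vs C='110': no prefix
  H='10' vs F='111': no prefix
  C='110' vs B='0': no prefix
  C='110' vs H='10': no prefix
  C='110' vs F='111': no prefix
  F='111' vs B='0': no prefix
  F='111' vs H='10': no prefix
  F='111' vs C='110': no prefix
No violation found over all pairs.

YES -- this is a valid prefix code. No codeword is a prefix of any other codeword.


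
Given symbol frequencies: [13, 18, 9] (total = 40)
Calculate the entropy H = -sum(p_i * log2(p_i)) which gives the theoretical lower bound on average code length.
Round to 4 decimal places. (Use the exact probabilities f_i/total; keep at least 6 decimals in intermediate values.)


Per-symbol terms -p_i * log2(p_i) with p_i = f_i/40:
  p = 13/40 = 0.325000: log2(p) = -1.621488, -p*log2(p) = 0.526984
  p = 18/40 = 0.450000: log2(p) = -1.152003, -p*log2(p) = 0.518401
  p = 9/40 = 0.225000: log2(p) = -2.152003, -p*log2(p) = 0.484201
H = 0.526984 + 0.518401 + 0.484201 = 1.529586

H = 1.5296 bits/symbol


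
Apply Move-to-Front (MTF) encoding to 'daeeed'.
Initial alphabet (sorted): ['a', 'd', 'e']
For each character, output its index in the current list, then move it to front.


MTF encoding:
'd': index 1 in ['a', 'd', 'e'] -> ['d', 'a', 'e']
'a': index 1 in ['d', 'a', 'e'] -> ['a', 'd', 'e']
'e': index 2 in ['a', 'd', 'e'] -> ['e', 'a', 'd']
'e': index 0 in ['e', 'a', 'd'] -> ['e', 'a', 'd']
'e': index 0 in ['e', 'a', 'd'] -> ['e', 'a', 'd']
'd': index 2 in ['e', 'a', 'd'] -> ['d', 'e', 'a']


Output: [1, 1, 2, 0, 0, 2]


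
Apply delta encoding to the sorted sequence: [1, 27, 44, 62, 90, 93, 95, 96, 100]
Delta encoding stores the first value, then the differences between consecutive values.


First value: 1
Deltas:
  27 - 1 = 26
  44 - 27 = 17
  62 - 44 = 18
  90 - 62 = 28
  93 - 90 = 3
  95 - 93 = 2
  96 - 95 = 1
  100 - 96 = 4


Delta encoded: [1, 26, 17, 18, 28, 3, 2, 1, 4]


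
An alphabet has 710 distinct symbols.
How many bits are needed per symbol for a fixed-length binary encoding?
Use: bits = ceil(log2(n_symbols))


log2(710) = 9.4717
Bracket: 2^9 = 512 < 710 <= 2^10 = 1024
So ceil(log2(710)) = 10

bits = ceil(log2(710)) = ceil(9.4717) = 10 bits


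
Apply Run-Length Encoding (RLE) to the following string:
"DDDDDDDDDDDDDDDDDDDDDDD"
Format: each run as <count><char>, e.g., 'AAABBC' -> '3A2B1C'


Scanning runs left to right:
  i=0: run of 'D' x 23 -> '23D'

RLE = 23D


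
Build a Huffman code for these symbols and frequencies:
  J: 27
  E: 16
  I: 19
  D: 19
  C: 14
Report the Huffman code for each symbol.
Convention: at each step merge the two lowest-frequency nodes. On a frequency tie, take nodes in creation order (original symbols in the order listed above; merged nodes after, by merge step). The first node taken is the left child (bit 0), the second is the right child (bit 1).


Huffman tree construction:
Step 1: Merge C(14) + E(16) = 30
Step 2: Merge I(19) + D(19) = 38
Step 3: Merge J(27) + (C+E)(30) = 57
Step 4: Merge (I+D)(38) + (J+(C+E))(57) = 95
Read each symbol's code off the tree from the root (left child = 0, right child = 1).

Codes:
  J: 10 (length 2)
  E: 111 (length 3)
  I: 00 (length 2)
  D: 01 (length 2)
  C: 110 (length 3)
Average code length: 220/95 = 2.3158 bits/symbol


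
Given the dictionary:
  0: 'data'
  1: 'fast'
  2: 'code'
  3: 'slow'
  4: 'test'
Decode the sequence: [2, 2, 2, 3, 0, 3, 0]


Look up each index in the dictionary:
  2 -> 'code'
  2 -> 'code'
  2 -> 'code'
  3 -> 'slow'
  0 -> 'data'
  3 -> 'slow'
  0 -> 'data'

Decoded: "code code code slow data slow data"


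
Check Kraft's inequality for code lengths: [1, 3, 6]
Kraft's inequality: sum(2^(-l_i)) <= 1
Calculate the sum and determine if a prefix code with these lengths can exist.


Sum = 2^(-1) + 2^(-3) + 2^(-6)
    = 0.5 + 0.125 + 0.015625
    = 41/64 = 0.640625
Since 0.640625 <= 1, Kraft's inequality IS satisfied.
A prefix code with these lengths CAN exist.

Kraft sum = 0.640625. Satisfied.


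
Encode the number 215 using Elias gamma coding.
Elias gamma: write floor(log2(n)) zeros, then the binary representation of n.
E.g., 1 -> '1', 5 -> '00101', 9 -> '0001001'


num_bits = floor(log2(215)) + 1 = 8
leading_zeros = num_bits - 1 = 7
binary(215) = 11010111

Elias gamma(215) = '0000000' + '11010111' = 000000011010111 (15 bits)


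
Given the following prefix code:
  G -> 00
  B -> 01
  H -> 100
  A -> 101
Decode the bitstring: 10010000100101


Decoding step by step:
Bits 100 -> H
Bits 100 -> H
Bits 00 -> G
Bits 100 -> H
Bits 101 -> A


Decoded message: HHGHA


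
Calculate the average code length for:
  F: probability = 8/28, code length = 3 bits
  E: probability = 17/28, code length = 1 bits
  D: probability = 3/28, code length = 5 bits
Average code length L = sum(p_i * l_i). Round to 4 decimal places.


Weighted contributions p_i * l_i:
  F: (8/28) * 3 = 24/28
  E: (17/28) * 1 = 17/28
  D: (3/28) * 5 = 15/28
Sum = (24 + 17 + 15)/28 = 56/28

L = 56/28 = 2.0000 bits/symbol


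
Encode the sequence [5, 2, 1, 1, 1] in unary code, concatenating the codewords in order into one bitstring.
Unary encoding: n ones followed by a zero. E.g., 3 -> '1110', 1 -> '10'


Encode each number as n ones followed by a terminating 0:
  5 -> 111110 (6 bits)
  2 -> 110 (3 bits)
  1 -> 10 (2 bits)
  1 -> 10 (2 bits)
  1 -> 10 (2 bits)
Total length = 6 + 3 + 2 + 2 + 2 = 15 bits.

Unary([5, 2, 1, 1, 1]) = 111110110101010 (15 bits)


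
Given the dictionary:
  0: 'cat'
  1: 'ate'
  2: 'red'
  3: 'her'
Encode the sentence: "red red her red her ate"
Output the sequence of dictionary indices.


Look up each word in the dictionary:
  'red' -> 2
  'red' -> 2
  'her' -> 3
  'red' -> 2
  'her' -> 3
  'ate' -> 1

Encoded: [2, 2, 3, 2, 3, 1]


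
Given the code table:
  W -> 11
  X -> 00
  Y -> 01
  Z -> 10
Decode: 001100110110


Decoding:
00 -> X
11 -> W
00 -> X
11 -> W
01 -> Y
10 -> Z


Result: XWXWYZ


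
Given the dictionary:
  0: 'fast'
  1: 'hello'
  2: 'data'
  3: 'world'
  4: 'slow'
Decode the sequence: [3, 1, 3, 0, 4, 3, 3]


Look up each index in the dictionary:
  3 -> 'world'
  1 -> 'hello'
  3 -> 'world'
  0 -> 'fast'
  4 -> 'slow'
  3 -> 'world'
  3 -> 'world'

Decoded: "world hello world fast slow world world"


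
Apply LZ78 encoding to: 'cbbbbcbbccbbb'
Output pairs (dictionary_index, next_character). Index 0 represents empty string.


LZ78 encoding steps:
Dictionary: {0: ''}
Step 1: w='' (idx 0), next='c' -> output (0, 'c'), add 'c' as idx 1
Step 2: w='' (idx 0), next='b' -> output (0, 'b'), add 'b' as idx 2
Step 3: w='b' (idx 2), next='b' -> output (2, 'b'), add 'bb' as idx 3
Step 4: w='b' (idx 2), next='c' -> output (2, 'c'), add 'bc' as idx 4
Step 5: w='bb' (idx 3), next='c' -> output (3, 'c'), add 'bbc' as idx 5
Step 6: w='c' (idx 1), next='b' -> output (1, 'b'), add 'cb' as idx 6
Step 7: w='bb' (idx 3), end of input -> output (3, '')


Encoded: [(0, 'c'), (0, 'b'), (2, 'b'), (2, 'c'), (3, 'c'), (1, 'b'), (3, '')]


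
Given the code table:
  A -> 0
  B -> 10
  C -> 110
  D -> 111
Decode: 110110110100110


Decoding:
110 -> C
110 -> C
110 -> C
10 -> B
0 -> A
110 -> C


Result: CCCBAC


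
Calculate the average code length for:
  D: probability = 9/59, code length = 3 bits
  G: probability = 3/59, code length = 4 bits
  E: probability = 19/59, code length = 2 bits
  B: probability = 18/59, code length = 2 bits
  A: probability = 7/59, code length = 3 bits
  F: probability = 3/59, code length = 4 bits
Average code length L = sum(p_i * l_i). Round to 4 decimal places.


Weighted contributions p_i * l_i:
  D: (9/59) * 3 = 27/59
  G: (3/59) * 4 = 12/59
  E: (19/59) * 2 = 38/59
  B: (18/59) * 2 = 36/59
  A: (7/59) * 3 = 21/59
  F: (3/59) * 4 = 12/59
Sum = (27 + 12 + 38 + 36 + 21 + 12)/59 = 146/59

L = 146/59 = 2.4746 bits/symbol


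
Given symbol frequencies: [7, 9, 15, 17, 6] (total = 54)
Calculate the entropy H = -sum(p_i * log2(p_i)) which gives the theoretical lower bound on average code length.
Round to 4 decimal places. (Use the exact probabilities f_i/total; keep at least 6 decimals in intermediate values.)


Per-symbol terms -p_i * log2(p_i) with p_i = f_i/54:
  p = 7/54 = 0.129630: log2(p) = -2.947533, -p*log2(p) = 0.382088
  p = 9/54 = 0.166667: log2(p) = -2.584963, -p*log2(p) = 0.430827
  p = 15/54 = 0.277778: log2(p) = -1.847997, -p*log2(p) = 0.513332
  p = 17/54 = 0.314815: log2(p) = -1.667425, -p*log2(p) = 0.524930
  p = 6/54 = 0.111111: log2(p) = -3.169925, -p*log2(p) = 0.352214
H = 0.382088 + 0.430827 + 0.513332 + 0.524930 + 0.352214 = 2.203391

H = 2.2034 bits/symbol


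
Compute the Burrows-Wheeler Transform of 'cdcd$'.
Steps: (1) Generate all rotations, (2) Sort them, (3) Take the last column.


Rotations (sorted):
  0: $cdcd -> last char: d
  1: cd$cd -> last char: d
  2: cdcd$ -> last char: $
  3: d$cdc -> last char: c
  4: dcd$c -> last char: c


BWT = dd$cc


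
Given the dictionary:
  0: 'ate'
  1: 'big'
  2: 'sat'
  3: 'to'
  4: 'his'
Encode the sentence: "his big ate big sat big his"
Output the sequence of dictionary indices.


Look up each word in the dictionary:
  'his' -> 4
  'big' -> 1
  'ate' -> 0
  'big' -> 1
  'sat' -> 2
  'big' -> 1
  'his' -> 4

Encoded: [4, 1, 0, 1, 2, 1, 4]


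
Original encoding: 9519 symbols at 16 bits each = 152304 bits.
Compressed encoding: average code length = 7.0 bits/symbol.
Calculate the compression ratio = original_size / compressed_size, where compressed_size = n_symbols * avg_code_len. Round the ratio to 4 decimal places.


original_size = n_symbols * orig_bits = 9519 * 16 = 152304 bits
compressed_size = n_symbols * avg_code_len = 9519 * 7.0 = 66633.0 bits
ratio = original_size / compressed_size = 152304 / 66633.0 = 2.2857

Compression ratio = 2.2857


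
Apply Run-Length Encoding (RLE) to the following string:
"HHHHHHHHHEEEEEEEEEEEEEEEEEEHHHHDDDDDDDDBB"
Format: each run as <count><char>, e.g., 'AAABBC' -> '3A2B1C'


Scanning runs left to right:
  i=0: run of 'H' x 9 -> '9H'
  i=9: run of 'E' x 18 -> '18E'
  i=27: run of 'H' x 4 -> '4H'
  i=31: run of 'D' x 8 -> '8D'
  i=39: run of 'B' x 2 -> '2B'

RLE = 9H18E4H8D2B


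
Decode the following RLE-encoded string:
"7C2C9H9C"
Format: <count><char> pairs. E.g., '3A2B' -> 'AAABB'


Expanding each <count><char> pair:
  7C -> 'CCCCCCC'
  2C -> 'CC'
  9H -> 'HHHHHHHHH'
  9C -> 'CCCCCCCCC'

Decoded = CCCCCCCCCHHHHHHHHHCCCCCCCCC


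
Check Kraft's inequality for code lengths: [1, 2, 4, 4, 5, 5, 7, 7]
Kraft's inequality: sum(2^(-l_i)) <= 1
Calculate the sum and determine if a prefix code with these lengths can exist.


Sum = 2^(-1) + 2^(-2) + 2^(-4) + 2^(-4) + 2^(-5) + 2^(-5) + 2^(-7) + 2^(-7)
    = 0.5 + 0.25 + 0.0625 + 0.0625 + 0.03125 + 0.03125 + 0.0078125 + 0.0078125
    = 122/128 = 0.953125
Since 0.953125 <= 1, Kraft's inequality IS satisfied.
A prefix code with these lengths CAN exist.

Kraft sum = 0.953125. Satisfied.


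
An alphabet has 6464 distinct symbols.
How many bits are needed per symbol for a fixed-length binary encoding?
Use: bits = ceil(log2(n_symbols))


log2(6464) = 12.6582
Bracket: 2^12 = 4096 < 6464 <= 2^13 = 8192
So ceil(log2(6464)) = 13

bits = ceil(log2(6464)) = ceil(12.6582) = 13 bits


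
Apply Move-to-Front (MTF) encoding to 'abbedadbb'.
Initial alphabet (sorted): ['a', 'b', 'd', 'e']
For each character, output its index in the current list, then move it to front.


MTF encoding:
'a': index 0 in ['a', 'b', 'd', 'e'] -> ['a', 'b', 'd', 'e']
'b': index 1 in ['a', 'b', 'd', 'e'] -> ['b', 'a', 'd', 'e']
'b': index 0 in ['b', 'a', 'd', 'e'] -> ['b', 'a', 'd', 'e']
'e': index 3 in ['b', 'a', 'd', 'e'] -> ['e', 'b', 'a', 'd']
'd': index 3 in ['e', 'b', 'a', 'd'] -> ['d', 'e', 'b', 'a']
'a': index 3 in ['d', 'e', 'b', 'a'] -> ['a', 'd', 'e', 'b']
'd': index 1 in ['a', 'd', 'e', 'b'] -> ['d', 'a', 'e', 'b']
'b': index 3 in ['d', 'a', 'e', 'b'] -> ['b', 'd', 'a', 'e']
'b': index 0 in ['b', 'd', 'a', 'e'] -> ['b', 'd', 'a', 'e']


Output: [0, 1, 0, 3, 3, 3, 1, 3, 0]


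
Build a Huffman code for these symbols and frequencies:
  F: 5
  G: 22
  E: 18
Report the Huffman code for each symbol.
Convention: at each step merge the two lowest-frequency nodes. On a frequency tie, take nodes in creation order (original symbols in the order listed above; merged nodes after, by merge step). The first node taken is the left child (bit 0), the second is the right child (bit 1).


Huffman tree construction:
Step 1: Merge F(5) + E(18) = 23
Step 2: Merge G(22) + (F+E)(23) = 45
Read each symbol's code off the tree from the root (left child = 0, right child = 1).

Codes:
  F: 10 (length 2)
  G: 0 (length 1)
  E: 11 (length 2)
Average code length: 68/45 = 1.5111 bits/symbol


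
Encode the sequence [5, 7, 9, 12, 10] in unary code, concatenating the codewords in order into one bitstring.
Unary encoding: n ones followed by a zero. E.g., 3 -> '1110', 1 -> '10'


Encode each number as n ones followed by a terminating 0:
  5 -> 111110 (6 bits)
  7 -> 11111110 (8 bits)
  9 -> 1111111110 (10 bits)
  12 -> 1111111111110 (13 bits)
  10 -> 11111111110 (11 bits)
Total length = 6 + 8 + 10 + 13 + 11 = 48 bits.

Unary([5, 7, 9, 12, 10]) = 111110111111101111111110111111111111011111111110 (48 bits)


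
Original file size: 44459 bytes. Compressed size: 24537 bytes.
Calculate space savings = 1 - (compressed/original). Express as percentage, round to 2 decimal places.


ratio = compressed/original = 24537/44459 = 0.551902
savings = 1 - ratio = 1 - 0.551902 = 0.448098
as a percentage: 0.448098 * 100 = 44.81%

Space savings = 1 - 24537/44459 = 44.81%


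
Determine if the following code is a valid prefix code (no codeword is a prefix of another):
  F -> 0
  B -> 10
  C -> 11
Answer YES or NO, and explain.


Checking each pair (does one codeword prefix another?):
  F='0' vs B='10': no prefix
  F='0' vs C='11': no prefix
  B='10' vs F='0': no prefix
  B='10' vs C='11': no prefix
  C='11' vs F='0': no prefix
  C='11' vs B='10': no prefix
No violation found over all pairs.

YES -- this is a valid prefix code. No codeword is a prefix of any other codeword.


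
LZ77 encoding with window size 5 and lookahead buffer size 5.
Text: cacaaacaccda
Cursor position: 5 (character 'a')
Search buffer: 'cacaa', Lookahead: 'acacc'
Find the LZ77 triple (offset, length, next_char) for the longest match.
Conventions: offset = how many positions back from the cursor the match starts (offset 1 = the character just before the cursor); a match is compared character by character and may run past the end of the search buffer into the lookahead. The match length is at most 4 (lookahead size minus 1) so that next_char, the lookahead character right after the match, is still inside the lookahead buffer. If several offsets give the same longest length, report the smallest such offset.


Try each offset into the search buffer:
  offset=1 (pos 4, char 'a'): match length 1
  offset=2 (pos 3, char 'a'): match length 1
  offset=3 (pos 2, char 'c'): match length 0
  offset=4 (pos 1, char 'a'): match length 3
  offset=5 (pos 0, char 'c'): match length 0
Longest match has length 3 at offset 4.
next_char = character at position 5 + 3 = 8 -> 'c'

Best match: offset=4, length=3 (matching 'aca' starting at position 1)
LZ77 triple: (4, 3, 'c')


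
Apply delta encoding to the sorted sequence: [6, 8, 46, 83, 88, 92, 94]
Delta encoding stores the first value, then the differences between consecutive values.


First value: 6
Deltas:
  8 - 6 = 2
  46 - 8 = 38
  83 - 46 = 37
  88 - 83 = 5
  92 - 88 = 4
  94 - 92 = 2


Delta encoded: [6, 2, 38, 37, 5, 4, 2]


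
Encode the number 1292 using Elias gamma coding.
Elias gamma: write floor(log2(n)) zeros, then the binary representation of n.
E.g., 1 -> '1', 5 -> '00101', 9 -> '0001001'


num_bits = floor(log2(1292)) + 1 = 11
leading_zeros = num_bits - 1 = 10
binary(1292) = 10100001100

Elias gamma(1292) = '0000000000' + '10100001100' = 000000000010100001100 (21 bits)


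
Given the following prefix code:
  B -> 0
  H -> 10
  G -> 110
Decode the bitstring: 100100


Decoding step by step:
Bits 10 -> H
Bits 0 -> B
Bits 10 -> H
Bits 0 -> B


Decoded message: HBHB


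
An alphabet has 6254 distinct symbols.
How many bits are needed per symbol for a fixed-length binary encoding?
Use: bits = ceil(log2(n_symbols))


log2(6254) = 12.6106
Bracket: 2^12 = 4096 < 6254 <= 2^13 = 8192
So ceil(log2(6254)) = 13

bits = ceil(log2(6254)) = ceil(12.6106) = 13 bits


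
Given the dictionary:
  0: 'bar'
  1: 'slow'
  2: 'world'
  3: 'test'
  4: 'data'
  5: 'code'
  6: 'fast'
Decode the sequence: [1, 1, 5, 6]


Look up each index in the dictionary:
  1 -> 'slow'
  1 -> 'slow'
  5 -> 'code'
  6 -> 'fast'

Decoded: "slow slow code fast"


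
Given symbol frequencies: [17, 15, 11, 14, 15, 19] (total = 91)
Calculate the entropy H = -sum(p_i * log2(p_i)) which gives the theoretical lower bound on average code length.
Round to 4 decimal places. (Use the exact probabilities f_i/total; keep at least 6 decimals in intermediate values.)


Per-symbol terms -p_i * log2(p_i) with p_i = f_i/91:
  p = 17/91 = 0.186813: log2(p) = -2.420332, -p*log2(p) = 0.452150
  p = 15/91 = 0.164835: log2(p) = -2.600904, -p*log2(p) = 0.428720
  p = 11/91 = 0.120879: log2(p) = -3.048363, -p*log2(p) = 0.368483
  p = 14/91 = 0.153846: log2(p) = -2.700440, -p*log2(p) = 0.415452
  p = 15/91 = 0.164835: log2(p) = -2.600904, -p*log2(p) = 0.428720
  p = 19/91 = 0.208791: log2(p) = -2.259867, -p*log2(p) = 0.471840
H = 0.452150 + 0.428720 + 0.368483 + 0.415452 + 0.428720 + 0.471840 = 2.565365

H = 2.5654 bits/symbol


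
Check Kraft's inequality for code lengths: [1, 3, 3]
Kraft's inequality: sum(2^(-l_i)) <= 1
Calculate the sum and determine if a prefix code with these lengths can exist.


Sum = 2^(-1) + 2^(-3) + 2^(-3)
    = 0.5 + 0.125 + 0.125
    = 6/8 = 0.75
Since 0.75 <= 1, Kraft's inequality IS satisfied.
A prefix code with these lengths CAN exist.

Kraft sum = 0.75. Satisfied.


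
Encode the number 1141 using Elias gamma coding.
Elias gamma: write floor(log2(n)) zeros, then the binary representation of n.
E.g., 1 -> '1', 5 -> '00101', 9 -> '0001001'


num_bits = floor(log2(1141)) + 1 = 11
leading_zeros = num_bits - 1 = 10
binary(1141) = 10001110101

Elias gamma(1141) = '0000000000' + '10001110101' = 000000000010001110101 (21 bits)


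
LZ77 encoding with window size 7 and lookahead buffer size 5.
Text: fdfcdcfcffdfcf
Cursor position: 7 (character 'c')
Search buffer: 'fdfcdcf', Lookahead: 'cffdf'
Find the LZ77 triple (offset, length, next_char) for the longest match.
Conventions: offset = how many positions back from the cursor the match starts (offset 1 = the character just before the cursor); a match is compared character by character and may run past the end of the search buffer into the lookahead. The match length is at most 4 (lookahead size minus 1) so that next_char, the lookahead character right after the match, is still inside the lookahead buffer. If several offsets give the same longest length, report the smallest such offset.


Try each offset into the search buffer:
  offset=1 (pos 6, char 'f'): match length 0
  offset=2 (pos 5, char 'c'): match length 2
  offset=3 (pos 4, char 'd'): match length 0
  offset=4 (pos 3, char 'c'): match length 1
  offset=5 (pos 2, char 'f'): match length 0
  offset=6 (pos 1, char 'd'): match length 0
  offset=7 (pos 0, char 'f'): match length 0
Longest match has length 2 at offset 2.
next_char = character at position 7 + 2 = 9 -> 'f'

Best match: offset=2, length=2 (matching 'cf' starting at position 5)
LZ77 triple: (2, 2, 'f')


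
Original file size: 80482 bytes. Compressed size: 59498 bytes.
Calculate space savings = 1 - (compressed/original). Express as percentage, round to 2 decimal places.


ratio = compressed/original = 59498/80482 = 0.739271
savings = 1 - ratio = 1 - 0.739271 = 0.260729
as a percentage: 0.260729 * 100 = 26.07%

Space savings = 1 - 59498/80482 = 26.07%


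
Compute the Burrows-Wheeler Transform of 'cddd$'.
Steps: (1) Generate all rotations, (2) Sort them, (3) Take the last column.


Rotations (sorted):
  0: $cddd -> last char: d
  1: cddd$ -> last char: $
  2: d$cdd -> last char: d
  3: dd$cd -> last char: d
  4: ddd$c -> last char: c


BWT = d$ddc


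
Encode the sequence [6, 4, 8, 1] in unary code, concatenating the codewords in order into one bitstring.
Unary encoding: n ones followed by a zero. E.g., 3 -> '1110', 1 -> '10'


Encode each number as n ones followed by a terminating 0:
  6 -> 1111110 (7 bits)
  4 -> 11110 (5 bits)
  8 -> 111111110 (9 bits)
  1 -> 10 (2 bits)
Total length = 7 + 5 + 9 + 2 = 23 bits.

Unary([6, 4, 8, 1]) = 11111101111011111111010 (23 bits)


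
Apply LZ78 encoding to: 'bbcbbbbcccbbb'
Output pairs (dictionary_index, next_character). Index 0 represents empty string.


LZ78 encoding steps:
Dictionary: {0: ''}
Step 1: w='' (idx 0), next='b' -> output (0, 'b'), add 'b' as idx 1
Step 2: w='b' (idx 1), next='c' -> output (1, 'c'), add 'bc' as idx 2
Step 3: w='b' (idx 1), next='b' -> output (1, 'b'), add 'bb' as idx 3
Step 4: w='bb' (idx 3), next='c' -> output (3, 'c'), add 'bbc' as idx 4
Step 5: w='' (idx 0), next='c' -> output (0, 'c'), add 'c' as idx 5
Step 6: w='c' (idx 5), next='b' -> output (5, 'b'), add 'cb' as idx 6
Step 7: w='bb' (idx 3), end of input -> output (3, '')


Encoded: [(0, 'b'), (1, 'c'), (1, 'b'), (3, 'c'), (0, 'c'), (5, 'b'), (3, '')]


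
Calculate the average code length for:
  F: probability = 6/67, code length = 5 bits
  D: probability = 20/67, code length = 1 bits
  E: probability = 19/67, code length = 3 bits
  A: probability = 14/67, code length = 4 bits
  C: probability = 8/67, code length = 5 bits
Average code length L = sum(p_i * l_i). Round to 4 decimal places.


Weighted contributions p_i * l_i:
  F: (6/67) * 5 = 30/67
  D: (20/67) * 1 = 20/67
  E: (19/67) * 3 = 57/67
  A: (14/67) * 4 = 56/67
  C: (8/67) * 5 = 40/67
Sum = (30 + 20 + 57 + 56 + 40)/67 = 203/67

L = 203/67 = 3.0299 bits/symbol


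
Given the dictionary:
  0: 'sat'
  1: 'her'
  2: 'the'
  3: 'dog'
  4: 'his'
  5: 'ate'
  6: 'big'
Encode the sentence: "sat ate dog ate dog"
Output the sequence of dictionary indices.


Look up each word in the dictionary:
  'sat' -> 0
  'ate' -> 5
  'dog' -> 3
  'ate' -> 5
  'dog' -> 3

Encoded: [0, 5, 3, 5, 3]


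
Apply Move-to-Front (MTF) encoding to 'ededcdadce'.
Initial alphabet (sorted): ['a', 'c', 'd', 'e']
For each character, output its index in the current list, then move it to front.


MTF encoding:
'e': index 3 in ['a', 'c', 'd', 'e'] -> ['e', 'a', 'c', 'd']
'd': index 3 in ['e', 'a', 'c', 'd'] -> ['d', 'e', 'a', 'c']
'e': index 1 in ['d', 'e', 'a', 'c'] -> ['e', 'd', 'a', 'c']
'd': index 1 in ['e', 'd', 'a', 'c'] -> ['d', 'e', 'a', 'c']
'c': index 3 in ['d', 'e', 'a', 'c'] -> ['c', 'd', 'e', 'a']
'd': index 1 in ['c', 'd', 'e', 'a'] -> ['d', 'c', 'e', 'a']
'a': index 3 in ['d', 'c', 'e', 'a'] -> ['a', 'd', 'c', 'e']
'd': index 1 in ['a', 'd', 'c', 'e'] -> ['d', 'a', 'c', 'e']
'c': index 2 in ['d', 'a', 'c', 'e'] -> ['c', 'd', 'a', 'e']
'e': index 3 in ['c', 'd', 'a', 'e'] -> ['e', 'c', 'd', 'a']


Output: [3, 3, 1, 1, 3, 1, 3, 1, 2, 3]


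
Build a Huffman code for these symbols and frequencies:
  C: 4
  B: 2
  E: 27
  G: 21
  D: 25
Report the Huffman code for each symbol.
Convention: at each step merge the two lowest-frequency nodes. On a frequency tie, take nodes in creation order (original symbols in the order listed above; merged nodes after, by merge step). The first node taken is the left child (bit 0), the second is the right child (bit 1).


Huffman tree construction:
Step 1: Merge B(2) + C(4) = 6
Step 2: Merge (B+C)(6) + G(21) = 27
Step 3: Merge D(25) + E(27) = 52
Step 4: Merge ((B+C)+G)(27) + (D+E)(52) = 79
Read each symbol's code off the tree from the root (left child = 0, right child = 1).

Codes:
  C: 001 (length 3)
  B: 000 (length 3)
  E: 11 (length 2)
  G: 01 (length 2)
  D: 10 (length 2)
Average code length: 164/79 = 2.0759 bits/symbol


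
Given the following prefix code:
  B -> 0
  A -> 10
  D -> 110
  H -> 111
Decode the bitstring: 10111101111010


Decoding step by step:
Bits 10 -> A
Bits 111 -> H
Bits 10 -> A
Bits 111 -> H
Bits 10 -> A
Bits 10 -> A


Decoded message: AHAHAA


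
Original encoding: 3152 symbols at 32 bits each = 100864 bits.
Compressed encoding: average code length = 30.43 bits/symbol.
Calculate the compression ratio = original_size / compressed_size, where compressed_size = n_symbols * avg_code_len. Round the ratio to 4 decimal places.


original_size = n_symbols * orig_bits = 3152 * 32 = 100864 bits
compressed_size = n_symbols * avg_code_len = 3152 * 30.43 = 95915.36 bits
ratio = original_size / compressed_size = 100864 / 95915.36 = 1.0516

Compression ratio = 1.0516


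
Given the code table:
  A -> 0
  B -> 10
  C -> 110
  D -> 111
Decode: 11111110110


Decoding:
111 -> D
111 -> D
10 -> B
110 -> C


Result: DDBC


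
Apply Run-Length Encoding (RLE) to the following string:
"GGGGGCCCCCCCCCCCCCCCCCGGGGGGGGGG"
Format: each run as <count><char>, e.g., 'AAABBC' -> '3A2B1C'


Scanning runs left to right:
  i=0: run of 'G' x 5 -> '5G'
  i=5: run of 'C' x 17 -> '17C'
  i=22: run of 'G' x 10 -> '10G'

RLE = 5G17C10G


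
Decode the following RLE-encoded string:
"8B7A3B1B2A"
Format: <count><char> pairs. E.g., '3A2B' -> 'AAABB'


Expanding each <count><char> pair:
  8B -> 'BBBBBBBB'
  7A -> 'AAAAAAA'
  3B -> 'BBB'
  1B -> 'B'
  2A -> 'AA'

Decoded = BBBBBBBBAAAAAAABBBBAA


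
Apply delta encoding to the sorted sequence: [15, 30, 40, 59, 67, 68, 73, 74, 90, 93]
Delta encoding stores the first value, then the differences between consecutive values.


First value: 15
Deltas:
  30 - 15 = 15
  40 - 30 = 10
  59 - 40 = 19
  67 - 59 = 8
  68 - 67 = 1
  73 - 68 = 5
  74 - 73 = 1
  90 - 74 = 16
  93 - 90 = 3


Delta encoded: [15, 15, 10, 19, 8, 1, 5, 1, 16, 3]


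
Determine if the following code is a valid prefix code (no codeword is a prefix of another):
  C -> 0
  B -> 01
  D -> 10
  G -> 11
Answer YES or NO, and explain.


Checking each pair (does one codeword prefix another?):
  C='0' vs B='01': prefix -- VIOLATION

NO -- this is NOT a valid prefix code. C (0) is a prefix of B (01).


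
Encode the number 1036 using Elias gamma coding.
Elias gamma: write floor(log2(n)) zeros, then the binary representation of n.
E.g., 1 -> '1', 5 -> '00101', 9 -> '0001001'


num_bits = floor(log2(1036)) + 1 = 11
leading_zeros = num_bits - 1 = 10
binary(1036) = 10000001100

Elias gamma(1036) = '0000000000' + '10000001100' = 000000000010000001100 (21 bits)


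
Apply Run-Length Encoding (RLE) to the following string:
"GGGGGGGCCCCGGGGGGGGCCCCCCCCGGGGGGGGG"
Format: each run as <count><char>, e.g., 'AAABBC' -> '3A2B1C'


Scanning runs left to right:
  i=0: run of 'G' x 7 -> '7G'
  i=7: run of 'C' x 4 -> '4C'
  i=11: run of 'G' x 8 -> '8G'
  i=19: run of 'C' x 8 -> '8C'
  i=27: run of 'G' x 9 -> '9G'

RLE = 7G4C8G8C9G


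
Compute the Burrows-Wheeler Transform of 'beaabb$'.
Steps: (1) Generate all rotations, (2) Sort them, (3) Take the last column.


Rotations (sorted):
  0: $beaabb -> last char: b
  1: aabb$be -> last char: e
  2: abb$bea -> last char: a
  3: b$beaab -> last char: b
  4: bb$beaa -> last char: a
  5: beaabb$ -> last char: $
  6: eaabb$b -> last char: b


BWT = beaba$b
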